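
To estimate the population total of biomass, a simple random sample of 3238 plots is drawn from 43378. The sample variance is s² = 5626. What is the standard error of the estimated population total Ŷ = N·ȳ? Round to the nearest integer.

55003

Var(Ŷ) = N²·Var(ȳ) = N²·(1 − n/N)·s²/n.
f = 3238/43378 = 0.07464613; Var(ȳ) = 0.92535387·5626/3238 = 1.6077952.
Var(Ŷ) = 43378² · 1.6077952 = 3.0253093 × 10^9.
SE(Ŷ) = √(3.0253093 × 10^9) = 55003.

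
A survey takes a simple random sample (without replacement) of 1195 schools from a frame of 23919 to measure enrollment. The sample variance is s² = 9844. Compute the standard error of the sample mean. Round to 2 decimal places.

Under SRS without replacement, Var(ȳ) = (1 − f)·s²/n with f = n/N = 1195/23919 = 0.04996028.
Var(ȳ) = (1 − 0.04996028)·9844/1195 = 0.95003972·8.2376569 = 7.8261012.
SE(ȳ) = √(7.8261012) = 2.80.

2.80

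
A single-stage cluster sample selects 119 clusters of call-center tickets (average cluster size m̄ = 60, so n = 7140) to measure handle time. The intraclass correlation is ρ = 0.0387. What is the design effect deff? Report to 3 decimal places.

deff = 1 + (60 − 1)·0.0387 = 1 + 2.2833 = 3.2833.

3.283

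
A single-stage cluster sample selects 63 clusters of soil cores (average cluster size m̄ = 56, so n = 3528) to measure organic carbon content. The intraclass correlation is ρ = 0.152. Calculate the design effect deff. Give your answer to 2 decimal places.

deff = 1 + (56 − 1)·0.152 = 1 + 8.36 = 9.36.

9.36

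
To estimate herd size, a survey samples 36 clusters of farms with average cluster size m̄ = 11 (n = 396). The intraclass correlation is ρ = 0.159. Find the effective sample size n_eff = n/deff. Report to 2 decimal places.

deff = 1 + (11 − 1)·0.159 = 1 + 1.59 = 2.59.
n_eff = 396 / 2.59 = 152.90.

152.90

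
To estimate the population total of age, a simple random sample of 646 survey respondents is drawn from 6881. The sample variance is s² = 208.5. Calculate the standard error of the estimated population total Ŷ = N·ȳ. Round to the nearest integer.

3721

Var(Ŷ) = N²·Var(ȳ) = N²·(1 − n/N)·s²/n.
f = 646/6881 = 0.09388170; Var(ȳ) = 0.90611830·208.5/646 = 0.29245459.
Var(Ŷ) = 6881² · 0.29245459 = 1.3847187 × 10^7.
SE(Ŷ) = √(1.3847187 × 10^7) = 3721.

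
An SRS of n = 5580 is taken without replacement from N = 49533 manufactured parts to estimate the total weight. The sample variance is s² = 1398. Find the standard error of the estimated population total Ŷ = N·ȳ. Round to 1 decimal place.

Var(Ŷ) = N²·Var(ȳ) = N²·(1 − n/N)·s²/n.
f = 5580/49533 = 0.11265217; Var(ȳ) = 0.88734783·1398/5580 = 0.22231403.
Var(Ŷ) = 49533² · 0.22231403 = 5.4545149 × 10^8.
SE(Ŷ) = √(5.4545149 × 10^8) = 23354.9.

23354.9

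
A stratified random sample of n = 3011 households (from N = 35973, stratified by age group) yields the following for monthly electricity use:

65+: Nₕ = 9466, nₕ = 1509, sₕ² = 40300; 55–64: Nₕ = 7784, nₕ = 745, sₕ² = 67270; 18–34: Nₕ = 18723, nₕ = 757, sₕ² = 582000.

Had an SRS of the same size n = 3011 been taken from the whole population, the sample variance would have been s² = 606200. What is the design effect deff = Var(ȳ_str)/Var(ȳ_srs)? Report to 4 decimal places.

1.1125

Var(ȳ_str) = Σ Wₕ²(1−fₕ)sₕ²/nₕ with Wₕ = Nₕ/35973:
  65+: (9466/35973)²·(1−1509/9466)·40300/1509 = 1.5544557
  55–64: (7784/35973)²·(1−745/7784)·67270/745 = 3.8231878
  18–34: (18723/35973)²·(1−757/18723)·582000/757 = 199.84838
  → Var(ȳ_str) = 205.22602.
Var(ȳ_srs) = (1 − 3011/35973)·606200/3011 = 184.47693.
deff = 205.22602 / 184.47693 = 1.1125.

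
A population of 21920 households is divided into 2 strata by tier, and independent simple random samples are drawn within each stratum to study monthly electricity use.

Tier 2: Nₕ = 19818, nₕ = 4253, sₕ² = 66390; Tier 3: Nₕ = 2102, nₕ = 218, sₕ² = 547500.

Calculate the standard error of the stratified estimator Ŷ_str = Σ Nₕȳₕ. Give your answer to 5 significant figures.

Var(Ŷ_str) = Σₕ Nₕ²(1 − fₕ)sₕ²/nₕ.
Tier 2: 19818²·(1 − 4253/19818)·66390/4253 = 4.8152211 × 10^9.
Tier 3: 2102²·(1 − 218/2102)·547500/218 = 9.9458348 × 10^9.
Sum = 1.4761056 × 10^10.
SE = √(1.4761056 × 10^10) = 121500.

121500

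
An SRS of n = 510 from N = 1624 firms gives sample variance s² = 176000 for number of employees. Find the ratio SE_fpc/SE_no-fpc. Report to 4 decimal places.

f = n/N = 510/1624 = 0.31403941.
SE_no-fpc = √(s²/n) = 18.576815; SE_fpc = √((1−f)s²/n) = 15.385826.
Ratio = √(1−f) = 0.82822738.

0.8282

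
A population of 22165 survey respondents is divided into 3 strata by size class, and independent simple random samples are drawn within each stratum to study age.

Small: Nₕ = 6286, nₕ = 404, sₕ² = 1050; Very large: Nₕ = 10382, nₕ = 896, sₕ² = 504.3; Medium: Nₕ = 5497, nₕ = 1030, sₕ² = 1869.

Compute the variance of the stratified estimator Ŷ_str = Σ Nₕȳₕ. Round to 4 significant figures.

1.961 × 10^8

Var(Ŷ_str) = Σₕ Nₕ²(1 − fₕ)sₕ²/nₕ.
Small: 6286²·(1 − 404/6286)·1050/404 = 9.6096447 × 10^7.
Very large: 10382²·(1 − 896/10382)·504.3/896 = 5.5430029 × 10^7.
Medium: 5497²·(1 − 1030/5497)·1869/1030 = 4.4556777 × 10^7.
Sum = 1.9608325 × 10^8.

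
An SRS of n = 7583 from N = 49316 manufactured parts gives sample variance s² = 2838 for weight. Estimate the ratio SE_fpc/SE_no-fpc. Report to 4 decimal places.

0.9199

f = n/N = 7583/49316 = 0.15376348.
SE_no-fpc = √(s²/n) = 0.61176647; SE_fpc = √((1−f)s²/n) = 0.56277079.
Ratio = √(1−f) = 0.91991115.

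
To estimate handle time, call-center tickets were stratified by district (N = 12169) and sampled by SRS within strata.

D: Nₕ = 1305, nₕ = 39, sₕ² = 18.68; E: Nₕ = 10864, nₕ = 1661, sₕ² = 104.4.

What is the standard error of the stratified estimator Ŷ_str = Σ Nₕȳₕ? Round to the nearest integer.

Var(Ŷ_str) = Σₕ Nₕ²(1 − fₕ)sₕ²/nₕ.
D: 1305²·(1 − 39/1305)·18.68/39 = 791327.91.
E: 10864²·(1 − 1661/10864)·104.4/1661 = 6.2842007 × 10^6.
Sum = 7.0755286 × 10^6.
SE = √(7.0755286 × 10^6) = 2660.

2660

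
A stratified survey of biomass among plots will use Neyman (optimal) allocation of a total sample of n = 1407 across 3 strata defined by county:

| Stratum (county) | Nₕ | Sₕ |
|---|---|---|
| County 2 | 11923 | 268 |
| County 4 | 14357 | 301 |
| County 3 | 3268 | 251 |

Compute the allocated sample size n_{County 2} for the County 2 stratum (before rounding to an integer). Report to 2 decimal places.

Neyman allocation: nₕ = n·NₕSₕ / Σⱼ NⱼSⱼ.
Σ NⱼSⱼ = 11923·268 + 14357·301 + 3268·251 = 8.337089 × 10^6.
n_{County 2} = 1407·11923·268 / (8.337089 × 10^6) = 539.26.

539.26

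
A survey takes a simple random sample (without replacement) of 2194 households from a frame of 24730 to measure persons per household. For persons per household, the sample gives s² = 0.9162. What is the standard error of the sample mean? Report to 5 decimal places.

Under SRS without replacement, Var(ȳ) = (1 − f)·s²/n with f = n/N = 2194/24730 = 0.08871816.
Var(ȳ) = (1 − 0.08871816)·0.9162/2194 = 0.91128184·4.1759344 × 10^-4 = 3.8054532 × 10^-4.
SE(ȳ) = √(3.8054532 × 10^-4) = 0.01951.

0.01951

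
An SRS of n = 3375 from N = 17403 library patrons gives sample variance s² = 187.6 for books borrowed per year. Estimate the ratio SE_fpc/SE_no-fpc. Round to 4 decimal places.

f = n/N = 3375/17403 = 0.19393208.
SE_no-fpc = √(s²/n) = 0.23576511; SE_fpc = √((1−f)s²/n) = 0.21167294.
Ratio = √(1−f) = 0.89781285.

0.8978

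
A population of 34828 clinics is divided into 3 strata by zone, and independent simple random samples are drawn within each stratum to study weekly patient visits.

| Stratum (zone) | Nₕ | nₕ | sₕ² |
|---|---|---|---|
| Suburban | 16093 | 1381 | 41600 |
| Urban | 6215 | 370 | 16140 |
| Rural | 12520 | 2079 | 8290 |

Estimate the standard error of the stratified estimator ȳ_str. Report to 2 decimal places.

Var(ȳ_str) = Σₕ Wₕ²(1 − fₕ)sₕ²/nₕ with Wₕ = Nₕ/N, N = 34828.
Suburban: Wₕ = 0.46207075; term = 0.46207075²·(1 − 0.08581371)·41600/1381 = 5.8796477.
Urban: Wₕ = 0.17844837; term = 0.17844837²·(1 − 0.05953339)·16140/370 = 1.3063826.
Rural: Wₕ = 0.35948088; term = 0.35948088²·(1 − 0.16605431)·8290/2079 = 0.42972379.
Sum = 7.6157541.
SE = √(7.6157541) = 2.76.

2.76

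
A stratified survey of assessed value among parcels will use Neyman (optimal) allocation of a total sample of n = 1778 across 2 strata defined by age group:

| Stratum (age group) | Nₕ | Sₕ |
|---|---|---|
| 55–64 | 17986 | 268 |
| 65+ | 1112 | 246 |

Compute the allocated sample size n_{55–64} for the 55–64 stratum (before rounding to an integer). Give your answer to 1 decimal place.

Neyman allocation: nₕ = n·NₕSₕ / Σⱼ NⱼSⱼ.
Σ NⱼSⱼ = 17986·268 + 1112·246 = 5.0938 × 10^6.
n_{55–64} = 1778·17986·268 / (5.0938 × 10^6) = 1682.5.

1682.5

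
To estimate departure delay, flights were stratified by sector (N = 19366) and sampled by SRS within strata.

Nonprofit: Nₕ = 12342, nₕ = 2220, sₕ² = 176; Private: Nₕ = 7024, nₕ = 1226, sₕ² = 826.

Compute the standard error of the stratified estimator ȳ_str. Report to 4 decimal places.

Var(ȳ_str) = Σₕ Wₕ²(1 − fₕ)sₕ²/nₕ with Wₕ = Nₕ/N, N = 19366.
Nonprofit: Wₕ = 0.63730249; term = 0.63730249²·(1 − 0.17987360)·176/2220 = 0.026407769.
Private: Wₕ = 0.36269751; term = 0.36269751²·(1 − 0.17454442)·826/1226 = 0.073159788.
Sum = 0.099567557.
SE = √(0.099567557) = 0.3155.

0.3155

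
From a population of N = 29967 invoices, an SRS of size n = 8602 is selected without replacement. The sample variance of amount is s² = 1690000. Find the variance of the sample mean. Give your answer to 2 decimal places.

Under SRS without replacement, Var(ȳ) = (1 − f)·s²/n with f = n/N = 8602/29967 = 0.28704909.
Var(ȳ) = (1 − 0.28704909)·1690000/8602 = 0.71295091·196.46594 = 140.07057.

140.07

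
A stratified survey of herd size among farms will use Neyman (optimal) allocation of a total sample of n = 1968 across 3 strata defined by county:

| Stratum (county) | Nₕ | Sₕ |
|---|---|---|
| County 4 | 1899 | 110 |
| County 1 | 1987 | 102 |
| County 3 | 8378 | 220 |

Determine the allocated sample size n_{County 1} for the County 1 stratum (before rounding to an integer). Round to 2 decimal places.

Neyman allocation: nₕ = n·NₕSₕ / Σⱼ NⱼSⱼ.
Σ NⱼSⱼ = 1899·110 + 1987·102 + 8378·220 = 2.254724 × 10^6.
n_{County 1} = 1968·1987·102 / (2.254724 × 10^6) = 176.90.

176.90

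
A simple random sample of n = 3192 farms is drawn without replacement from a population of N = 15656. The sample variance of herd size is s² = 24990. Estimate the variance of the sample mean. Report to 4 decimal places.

Under SRS without replacement, Var(ȳ) = (1 − f)·s²/n with f = n/N = 3192/15656 = 0.20388350.
Var(ȳ) = (1 − 0.20388350)·24990/3192 = 0.79611650·7.8289474 = 6.2327542.

6.2328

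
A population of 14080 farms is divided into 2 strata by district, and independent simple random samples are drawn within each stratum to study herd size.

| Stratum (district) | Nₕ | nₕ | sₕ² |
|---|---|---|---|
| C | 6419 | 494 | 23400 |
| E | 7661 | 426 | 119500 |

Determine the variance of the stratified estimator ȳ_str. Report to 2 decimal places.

Var(ȳ_str) = Σₕ Wₕ²(1 − fₕ)sₕ²/nₕ with Wₕ = Nₕ/N, N = 14080.
C: Wₕ = 0.45589489; term = 0.45589489²·(1 − 0.07695903)·23400/494 = 9.0873934.
E: Wₕ = 0.54410511; term = 0.54410511²·(1 − 0.05560632)·119500/426 = 78.429057.
Sum = 87.51645.

87.52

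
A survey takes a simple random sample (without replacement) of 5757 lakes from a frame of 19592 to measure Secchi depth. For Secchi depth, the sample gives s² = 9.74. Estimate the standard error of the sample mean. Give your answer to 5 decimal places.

0.03456

Under SRS without replacement, Var(ȳ) = (1 − f)·s²/n with f = n/N = 5757/19592 = 0.29384443.
Var(ȳ) = (1 − 0.29384443)·9.74/5757 = 0.70615557·0.0016918534 = 0.0011947117.
SE(ȳ) = √(0.0011947117) = 0.03456.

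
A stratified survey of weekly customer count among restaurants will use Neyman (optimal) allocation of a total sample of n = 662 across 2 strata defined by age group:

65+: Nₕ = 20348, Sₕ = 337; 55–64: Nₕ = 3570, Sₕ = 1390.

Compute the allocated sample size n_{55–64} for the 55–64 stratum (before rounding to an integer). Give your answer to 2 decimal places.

Neyman allocation: nₕ = n·NₕSₕ / Σⱼ NⱼSⱼ.
Σ NⱼSⱼ = 20348·337 + 3570·1390 = 1.1819576 × 10^7.
n_{55–64} = 662·3570·1390 / (1.1819576 × 10^7) = 277.93.

277.93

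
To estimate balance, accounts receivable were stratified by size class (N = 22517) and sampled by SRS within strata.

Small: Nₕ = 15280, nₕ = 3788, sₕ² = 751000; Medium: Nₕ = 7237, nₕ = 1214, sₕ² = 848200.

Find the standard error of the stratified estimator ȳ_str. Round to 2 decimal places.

11.35

Var(ȳ_str) = Σₕ Wₕ²(1 − fₕ)sₕ²/nₕ with Wₕ = Nₕ/N, N = 22517.
Small: Wₕ = 0.67859839; term = 0.67859839²·(1 − 0.24790576)·751000/3788 = 68.663808.
Medium: Wₕ = 0.32140161; term = 0.32140161²·(1 − 0.16774907)·848200/1214 = 60.066173.
Sum = 128.72998.
SE = √(128.72998) = 11.35.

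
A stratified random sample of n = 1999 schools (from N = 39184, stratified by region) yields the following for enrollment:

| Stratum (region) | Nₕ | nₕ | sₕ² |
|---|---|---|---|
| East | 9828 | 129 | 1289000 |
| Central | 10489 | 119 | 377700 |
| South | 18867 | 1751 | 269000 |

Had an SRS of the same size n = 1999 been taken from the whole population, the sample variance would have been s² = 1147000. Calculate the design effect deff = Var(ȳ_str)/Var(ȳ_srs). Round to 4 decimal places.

Var(ȳ_str) = Σ Wₕ²(1−fₕ)sₕ²/nₕ with Wₕ = Nₕ/39184:
  East: (9828/39184)²·(1−129/9828)·1289000/129 = 620.35142
  Central: (10489/39184)²·(1−119/10489)·377700/119 = 224.85126
  South: (18867/39184)²·(1−1751/18867)·269000/1751 = 32.311247
  → Var(ȳ_str) = 877.51393.
Var(ȳ_srs) = (1 − 1999/39184)·1147000/1999 = 544.51474.
deff = 877.51393 / 544.51474 = 1.6116.

1.6116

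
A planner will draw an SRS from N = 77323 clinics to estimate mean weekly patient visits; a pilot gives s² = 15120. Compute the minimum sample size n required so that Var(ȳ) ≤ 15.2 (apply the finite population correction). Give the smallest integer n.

Without fpc, n₀ = s²/D = 15120/15.2 = 994.7368.
With fpc, (1 − n/N)·s²/n ≤ D requires n ≥ n₀/(1 + n₀/N) = 994.7368/(1 + 994.7368/77323) = 982.1024.
Rounding up, n = 983.

983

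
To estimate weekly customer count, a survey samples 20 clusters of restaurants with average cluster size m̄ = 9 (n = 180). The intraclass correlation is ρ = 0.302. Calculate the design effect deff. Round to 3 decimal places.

deff = 1 + (9 − 1)·0.302 = 1 + 2.416 = 3.416.

3.416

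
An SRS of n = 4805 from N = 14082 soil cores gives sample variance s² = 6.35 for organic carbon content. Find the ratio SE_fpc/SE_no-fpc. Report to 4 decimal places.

0.8117

f = n/N = 4805/14082 = 0.34121574.
SE_no-fpc = √(s²/n) = 0.036352992; SE_fpc = √((1−f)s²/n) = 0.029506098.
Ratio = √(1−f) = 0.81165526.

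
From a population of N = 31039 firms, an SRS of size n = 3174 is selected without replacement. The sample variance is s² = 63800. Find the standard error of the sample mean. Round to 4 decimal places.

4.2480

Under SRS without replacement, Var(ȳ) = (1 − f)·s²/n with f = n/N = 3174/31039 = 0.10225845.
Var(ȳ) = (1 − 0.10225845)·63800/3174 = 0.89774155·20.100819 = 18.045341.
SE(ȳ) = √(18.045341) = 4.2480.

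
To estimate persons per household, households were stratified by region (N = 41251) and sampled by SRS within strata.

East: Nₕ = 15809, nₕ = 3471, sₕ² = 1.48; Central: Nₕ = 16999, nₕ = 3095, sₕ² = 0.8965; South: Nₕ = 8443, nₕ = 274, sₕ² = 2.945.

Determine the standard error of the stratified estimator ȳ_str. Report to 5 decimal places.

0.02291

Var(ȳ_str) = Σₕ Wₕ²(1 − fₕ)sₕ²/nₕ with Wₕ = Nₕ/N, N = 41251.
East: Wₕ = 0.38323919; term = 0.38323919²·(1 − 0.21955848)·1.48/3471 = 4.887506 × 10^-5.
Central: Wₕ = 0.41208698; term = 0.41208698²·(1 − 0.18206953)·0.8965/3095 = 4.0233129 × 10^-5.
South: Wₕ = 0.20467383; term = 0.20467383²·(1 − 0.03245292)·2.945/274 = 4.3564372 × 10^-4.
Sum = 5.2475191 × 10^-4.
SE = √(5.2475191 × 10^-4) = 0.02291.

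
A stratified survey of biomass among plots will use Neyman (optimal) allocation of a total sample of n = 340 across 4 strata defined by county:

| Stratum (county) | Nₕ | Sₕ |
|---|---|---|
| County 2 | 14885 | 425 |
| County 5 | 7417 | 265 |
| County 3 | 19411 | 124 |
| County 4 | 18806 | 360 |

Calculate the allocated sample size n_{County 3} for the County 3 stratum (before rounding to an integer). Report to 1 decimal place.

Neyman allocation: nₕ = n·NₕSₕ / Σⱼ NⱼSⱼ.
Σ NⱼSⱼ = 14885·425 + 7417·265 + 19411·124 + 18806·360 = 1.7468754 × 10^7.
n_{County 3} = 340·19411·124 / (1.7468754 × 10^7) = 46.8.

46.8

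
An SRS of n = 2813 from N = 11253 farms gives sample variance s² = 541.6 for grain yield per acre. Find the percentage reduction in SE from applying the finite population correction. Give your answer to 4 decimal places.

f = n/N = 2813/11253 = 0.24997778.
SE_no-fpc = √(s²/n) = 0.43878772; SE_fpc = √((1−f)s²/n) = 0.38000694.
Ratio = √(1−f) = 0.86603823. Reduction = 100·(1 − 0.86603823) = 13.3962%.

13.3962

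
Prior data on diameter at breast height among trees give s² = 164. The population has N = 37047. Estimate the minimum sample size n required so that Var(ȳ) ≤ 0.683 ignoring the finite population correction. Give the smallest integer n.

241

Without fpc, n₀ = s²/D = 164/0.683 = 240.1171.
Rounding up, n = 241.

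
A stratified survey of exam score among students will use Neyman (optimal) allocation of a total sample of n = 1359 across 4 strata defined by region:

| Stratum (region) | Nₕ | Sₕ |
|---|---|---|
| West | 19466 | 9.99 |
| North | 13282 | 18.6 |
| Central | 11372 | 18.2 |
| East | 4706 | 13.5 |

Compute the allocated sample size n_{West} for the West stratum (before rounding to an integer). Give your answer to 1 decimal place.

371.2

Neyman allocation: nₕ = n·NₕSₕ / Σⱼ NⱼSⱼ.
Σ NⱼSⱼ = 19466·9.99 + 13282·18.6 + 11372·18.2 + 4706·13.5 = 712011.94.
n_{West} = 1359·19466·9.99 / 712011.94 = 371.2.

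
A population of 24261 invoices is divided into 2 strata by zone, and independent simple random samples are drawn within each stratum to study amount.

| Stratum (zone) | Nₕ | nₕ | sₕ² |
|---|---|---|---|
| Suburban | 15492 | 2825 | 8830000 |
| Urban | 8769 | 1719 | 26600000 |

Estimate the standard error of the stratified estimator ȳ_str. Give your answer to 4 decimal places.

Var(ȳ_str) = Σₕ Wₕ²(1 − fₕ)sₕ²/nₕ with Wₕ = Nₕ/N, N = 24261.
Suburban: Wₕ = 0.63855571; term = 0.63855571²·(1 − 0.18235218)·8830000/2825 = 1042.0921.
Urban: Wₕ = 0.36144429; term = 0.36144429²·(1 − 0.19603147)·26600000/1719 = 1625.2776.
Sum = 2667.3697.
SE = √(2667.3697) = 51.6466.

51.6466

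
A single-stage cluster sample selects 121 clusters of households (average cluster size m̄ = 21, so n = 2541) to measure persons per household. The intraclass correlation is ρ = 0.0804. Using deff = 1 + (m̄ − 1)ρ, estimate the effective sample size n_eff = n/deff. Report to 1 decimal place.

974.3

deff = 1 + (21 − 1)·0.0804 = 1 + 1.608 = 2.608.
n_eff = 2541 / 2.608 = 974.3.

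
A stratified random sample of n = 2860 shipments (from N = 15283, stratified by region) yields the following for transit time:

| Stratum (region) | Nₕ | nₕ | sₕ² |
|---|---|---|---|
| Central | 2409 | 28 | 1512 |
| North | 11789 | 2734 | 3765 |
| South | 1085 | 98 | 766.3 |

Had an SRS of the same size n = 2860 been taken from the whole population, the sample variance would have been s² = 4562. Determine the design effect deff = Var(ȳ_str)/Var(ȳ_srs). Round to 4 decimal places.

1.5358

Var(ȳ_str) = Σ Wₕ²(1−fₕ)sₕ²/nₕ with Wₕ = Nₕ/15283:
  Central: (2409/15283)²·(1−28/2409)·1512/28 = 1.3260892
  North: (11789/15283)²·(1−2734/11789)·3765/2734 = 0.6293825
  South: (1085/15283)²·(1−98/1085)·766.3/98 = 0.035851094
  → Var(ȳ_str) = 1.9913228.
Var(ȳ_srs) = (1 − 2860/15283)·4562/2860 = 1.2966033.
deff = 1.9913228 / 1.2966033 = 1.5358.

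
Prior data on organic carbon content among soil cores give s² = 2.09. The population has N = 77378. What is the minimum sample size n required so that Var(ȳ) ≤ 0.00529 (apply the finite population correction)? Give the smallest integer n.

394

Without fpc, n₀ = s²/D = 2.09/0.00529 = 395.0851.
With fpc, (1 − n/N)·s²/n ≤ D requires n ≥ n₀/(1 + n₀/N) = 395.0851/(1 + 395.0851/77378) = 393.0781.
Rounding up, n = 394.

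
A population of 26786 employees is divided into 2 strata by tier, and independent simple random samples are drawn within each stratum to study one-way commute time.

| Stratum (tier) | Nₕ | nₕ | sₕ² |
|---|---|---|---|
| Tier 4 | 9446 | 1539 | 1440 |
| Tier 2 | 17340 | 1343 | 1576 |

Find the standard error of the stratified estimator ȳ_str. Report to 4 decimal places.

Var(ȳ_str) = Σₕ Wₕ²(1 − fₕ)sₕ²/nₕ with Wₕ = Nₕ/N, N = 26786.
Tier 4: Wₕ = 0.35264691; term = 0.35264691²·(1 − 0.16292611)·1440/1539 = 0.097401989.
Tier 2: Wₕ = 0.64735309; term = 0.64735309²·(1 − 0.07745098)·1576/1343 = 0.45368259.
Sum = 0.55108458.
SE = √(0.55108458) = 0.7424.

0.7424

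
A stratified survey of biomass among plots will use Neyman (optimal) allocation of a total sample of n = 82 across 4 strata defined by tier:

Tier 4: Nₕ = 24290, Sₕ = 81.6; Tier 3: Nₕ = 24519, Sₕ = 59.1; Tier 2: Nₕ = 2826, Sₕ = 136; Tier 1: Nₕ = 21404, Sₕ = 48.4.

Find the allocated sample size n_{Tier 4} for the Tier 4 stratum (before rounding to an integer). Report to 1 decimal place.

Neyman allocation: nₕ = n·NₕSₕ / Σⱼ NⱼSⱼ.
Σ NⱼSⱼ = 24290·81.6 + 24519·59.1 + 2826·136 + 21404·48.4 = 4.8514265 × 10^6.
n_{Tier 4} = 82·24290·81.6 / (4.8514265 × 10^6) = 33.5.

33.5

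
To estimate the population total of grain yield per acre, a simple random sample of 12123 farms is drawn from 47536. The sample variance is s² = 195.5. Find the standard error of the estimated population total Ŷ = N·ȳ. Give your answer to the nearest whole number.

5210

Var(Ŷ) = N²·Var(ȳ) = N²·(1 − n/N)·s²/n.
f = 12123/47536 = 0.25502777; Var(ȳ) = 0.74497223·195.5/12123 = 0.012013699.
Var(Ŷ) = 47536² · 0.012013699 = 2.7147011 × 10^7.
SE(Ŷ) = √(2.7147011 × 10^7) = 5210.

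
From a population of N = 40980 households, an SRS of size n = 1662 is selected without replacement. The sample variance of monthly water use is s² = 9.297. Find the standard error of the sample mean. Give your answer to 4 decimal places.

Under SRS without replacement, Var(ȳ) = (1 − f)·s²/n with f = n/N = 1662/40980 = 0.04055637.
Var(ȳ) = (1 − 0.04055637)·9.297/1662 = 0.95944363·0.0055938628 = 0.0053669961.
SE(ȳ) = √(0.0053669961) = 0.0733.

0.0733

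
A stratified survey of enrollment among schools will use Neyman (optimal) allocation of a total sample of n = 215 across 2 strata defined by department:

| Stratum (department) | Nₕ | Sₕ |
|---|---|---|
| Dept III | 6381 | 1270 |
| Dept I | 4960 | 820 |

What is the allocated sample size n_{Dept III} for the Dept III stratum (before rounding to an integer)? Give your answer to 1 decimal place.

Neyman allocation: nₕ = n·NₕSₕ / Σⱼ NⱼSⱼ.
Σ NⱼSⱼ = 6381·1270 + 4960·820 = 1.217107 × 10^7.
n_{Dept III} = 215·6381·1270 / (1.217107 × 10^7) = 143.2.

143.2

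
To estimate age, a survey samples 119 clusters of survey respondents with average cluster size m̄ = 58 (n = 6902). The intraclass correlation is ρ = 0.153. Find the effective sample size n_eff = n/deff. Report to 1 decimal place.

deff = 1 + (58 − 1)·0.153 = 1 + 8.721 = 9.721.
n_eff = 6902 / 9.721 = 710.0.

710.0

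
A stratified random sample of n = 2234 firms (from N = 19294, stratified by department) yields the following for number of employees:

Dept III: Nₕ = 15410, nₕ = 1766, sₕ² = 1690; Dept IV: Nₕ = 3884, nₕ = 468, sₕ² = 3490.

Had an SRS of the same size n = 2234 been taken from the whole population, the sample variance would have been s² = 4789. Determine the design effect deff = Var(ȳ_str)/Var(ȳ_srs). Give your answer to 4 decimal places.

Var(ȳ_str) = Σ Wₕ²(1−fₕ)sₕ²/nₕ with Wₕ = Nₕ/19294:
  Dept III: (15410/19294)²·(1−1766/15410)·1690/1766 = 0.54050013
  Dept IV: (3884/19294)²·(1−468/3884)·3490/468 = 0.265786
  → Var(ȳ_str) = 0.80628613.
Var(ȳ_srs) = (1 − 2234/19294)·4789/2234 = 1.8954766.
deff = 0.80628613 / 1.8954766 = 0.4254.

0.4254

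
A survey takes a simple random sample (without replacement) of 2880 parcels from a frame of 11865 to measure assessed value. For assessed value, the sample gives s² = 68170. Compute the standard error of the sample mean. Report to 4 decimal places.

Under SRS without replacement, Var(ȳ) = (1 − f)·s²/n with f = n/N = 2880/11865 = 0.24273072.
Var(ȳ) = (1 − 0.24273072)·68170/2880 = 0.75726928·23.670139 = 17.924669.
SE(ȳ) = √(17.924669) = 4.2338.

4.2338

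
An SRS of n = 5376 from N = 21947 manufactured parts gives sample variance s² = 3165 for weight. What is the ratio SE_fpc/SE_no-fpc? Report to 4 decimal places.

f = n/N = 5376/21947 = 0.24495375.
SE_no-fpc = √(s²/n) = 0.76728592; SE_fpc = √((1−f)s²/n) = 0.6667208.
Ratio = √(1−f) = 0.86893397.

0.8689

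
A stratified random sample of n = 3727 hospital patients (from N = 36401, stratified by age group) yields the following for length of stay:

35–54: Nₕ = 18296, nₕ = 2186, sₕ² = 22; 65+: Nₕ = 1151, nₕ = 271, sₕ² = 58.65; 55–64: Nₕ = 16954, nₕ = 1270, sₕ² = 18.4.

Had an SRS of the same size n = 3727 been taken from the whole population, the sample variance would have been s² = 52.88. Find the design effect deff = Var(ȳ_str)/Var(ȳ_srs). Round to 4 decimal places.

Var(ȳ_str) = Σ Wₕ²(1−fₕ)sₕ²/nₕ with Wₕ = Nₕ/36401:
  35–54: (18296/36401)²·(1−2186/18296)·22/2186 = 0.0022387087
  65+: (1151/36401)²·(1−271/1151)·58.65/271 = 1.6543603 × 10^-4
  55–64: (16954/36401)²·(1−1270/16954)·18.4/1270 = 0.0029074783
  → Var(ȳ_str) = 0.005311623.
Var(ȳ_srs) = (1 − 3727/36401)·52.88/3727 = 0.012735648.
deff = 0.005311623 / 0.012735648 = 0.4171.

0.4171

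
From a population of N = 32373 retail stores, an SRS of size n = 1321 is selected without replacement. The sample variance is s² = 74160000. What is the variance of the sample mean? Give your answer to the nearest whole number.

Under SRS without replacement, Var(ȳ) = (1 − f)·s²/n with f = n/N = 1321/32373 = 0.04080561.
Var(ȳ) = (1 − 0.04080561)·74160000/1321 = 0.95919439·56139.288 = 53848.491.

53848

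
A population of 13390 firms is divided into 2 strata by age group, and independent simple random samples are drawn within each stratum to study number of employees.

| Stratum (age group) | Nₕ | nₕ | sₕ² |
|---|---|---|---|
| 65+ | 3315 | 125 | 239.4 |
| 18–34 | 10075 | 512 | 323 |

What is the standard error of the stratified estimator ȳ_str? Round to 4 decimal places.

Var(ȳ_str) = Σₕ Wₕ²(1 − fₕ)sₕ²/nₕ with Wₕ = Nₕ/N, N = 13390.
65+: Wₕ = 0.24757282; term = 0.24757282²·(1 − 0.03770739)·239.4/125 = 0.11296065.
18–34: Wₕ = 0.75242718; term = 0.75242718²·(1 − 0.05081886)·323/512 = 0.33900852.
Sum = 0.45196917.
SE = √(0.45196917) = 0.6723.

0.6723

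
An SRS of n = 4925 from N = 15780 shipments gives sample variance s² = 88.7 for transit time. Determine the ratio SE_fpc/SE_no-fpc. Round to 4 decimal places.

0.8294

f = n/N = 4925/15780 = 0.31210393.
SE_no-fpc = √(s²/n) = 0.13420191; SE_fpc = √((1−f)s²/n) = 0.11130639.
Ratio = √(1−f) = 0.82939500.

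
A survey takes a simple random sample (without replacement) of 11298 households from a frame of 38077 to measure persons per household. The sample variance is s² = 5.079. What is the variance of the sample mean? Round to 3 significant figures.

Under SRS without replacement, Var(ȳ) = (1 − f)·s²/n with f = n/N = 11298/38077 = 0.29671455.
Var(ȳ) = (1 − 0.29671455)·5.079/11298 = 0.70328545·4.4954859 × 10^-4 = 3.1616098 × 10^-4.

3.16 × 10^-4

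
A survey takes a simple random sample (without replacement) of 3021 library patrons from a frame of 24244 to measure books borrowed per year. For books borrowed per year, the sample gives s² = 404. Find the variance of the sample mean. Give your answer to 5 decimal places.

Under SRS without replacement, Var(ȳ) = (1 − f)·s²/n with f = n/N = 3021/24244 = 0.12460815.
Var(ȳ) = (1 − 0.12460815)·404/3021 = 0.87539185·0.13373055 = 0.11706664.

0.11707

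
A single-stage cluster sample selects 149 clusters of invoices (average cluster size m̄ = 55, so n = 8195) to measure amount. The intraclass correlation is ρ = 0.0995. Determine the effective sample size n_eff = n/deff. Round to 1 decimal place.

deff = 1 + (55 − 1)·0.0995 = 1 + 5.373 = 6.373.
n_eff = 8195 / 6.373 = 1285.9.

1285.9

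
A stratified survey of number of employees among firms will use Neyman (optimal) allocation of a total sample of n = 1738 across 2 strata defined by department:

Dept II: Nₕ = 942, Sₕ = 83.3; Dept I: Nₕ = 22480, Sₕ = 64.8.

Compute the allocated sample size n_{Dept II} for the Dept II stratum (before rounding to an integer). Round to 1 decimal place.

Neyman allocation: nₕ = n·NₕSₕ / Σⱼ NⱼSⱼ.
Σ NⱼSⱼ = 942·83.3 + 22480·64.8 = 1.5351726 × 10^6.
n_{Dept II} = 1738·942·83.3 / (1.5351726 × 10^6) = 88.8.

88.8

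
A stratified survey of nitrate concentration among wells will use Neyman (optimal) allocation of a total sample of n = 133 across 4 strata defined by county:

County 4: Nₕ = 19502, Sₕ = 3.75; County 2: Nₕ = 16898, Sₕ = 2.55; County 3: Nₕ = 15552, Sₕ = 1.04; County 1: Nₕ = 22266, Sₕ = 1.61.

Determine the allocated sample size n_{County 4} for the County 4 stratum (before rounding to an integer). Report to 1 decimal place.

Neyman allocation: nₕ = n·NₕSₕ / Σⱼ NⱼSⱼ.
Σ NⱼSⱼ = 19502·3.75 + 16898·2.55 + 15552·1.04 + 22266·1.61 = 168244.74.
n_{County 4} = 133·19502·3.75 / 168244.74 = 57.8.

57.8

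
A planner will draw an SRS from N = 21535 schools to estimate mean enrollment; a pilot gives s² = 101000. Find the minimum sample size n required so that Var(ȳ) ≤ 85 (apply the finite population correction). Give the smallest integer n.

Without fpc, n₀ = s²/D = 101000/85 = 1188.2353.
With fpc, (1 − n/N)·s²/n ≤ D requires n ≥ n₀/(1 + n₀/N) = 1188.2353/(1 + 1188.2353/21535) = 1126.1005.
Rounding up, n = 1127.

1127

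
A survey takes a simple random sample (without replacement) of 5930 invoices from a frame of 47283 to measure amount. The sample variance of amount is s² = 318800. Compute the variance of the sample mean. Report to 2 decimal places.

47.02

Under SRS without replacement, Var(ȳ) = (1 − f)·s²/n with f = n/N = 5930/47283 = 0.12541505.
Var(ȳ) = (1 − 0.12541505)·318800/5930 = 0.87458495·53.76054 = 47.018159.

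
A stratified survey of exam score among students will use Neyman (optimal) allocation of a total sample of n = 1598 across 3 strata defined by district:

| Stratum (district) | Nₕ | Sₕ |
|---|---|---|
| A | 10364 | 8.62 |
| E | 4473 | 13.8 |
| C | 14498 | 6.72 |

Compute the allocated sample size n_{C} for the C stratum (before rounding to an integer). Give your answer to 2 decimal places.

626.53

Neyman allocation: nₕ = n·NₕSₕ / Σⱼ NⱼSⱼ.
Σ NⱼSⱼ = 10364·8.62 + 4473·13.8 + 14498·6.72 = 248491.64.
n_{C} = 1598·14498·6.72 / 248491.64 = 626.53.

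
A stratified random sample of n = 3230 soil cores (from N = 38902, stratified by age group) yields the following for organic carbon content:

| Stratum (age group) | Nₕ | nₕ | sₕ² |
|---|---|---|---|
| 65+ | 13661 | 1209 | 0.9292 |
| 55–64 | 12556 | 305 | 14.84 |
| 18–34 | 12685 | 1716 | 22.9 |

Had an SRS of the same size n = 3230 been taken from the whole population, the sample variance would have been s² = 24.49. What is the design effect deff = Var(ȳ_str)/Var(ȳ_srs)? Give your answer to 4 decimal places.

0.9002

Var(ȳ_str) = Σ Wₕ²(1−fₕ)sₕ²/nₕ with Wₕ = Nₕ/38902:
  65+: (13661/38902)²·(1−1209/13661)·0.9292/1209 = 8.6389437 × 10^-5
  55–64: (12556/38902)²·(1−305/12556)·14.84/305 = 0.0049455324
  18–34: (12685/38902)²·(1−1716/12685)·22.9/1716 = 0.0012269641
  → Var(ȳ_str) = 0.0062588859.
Var(ȳ_srs) = (1 − 3230/38902)·24.49/3230 = 0.0069525127.
deff = 0.0062588859 / 0.0069525127 = 0.9002.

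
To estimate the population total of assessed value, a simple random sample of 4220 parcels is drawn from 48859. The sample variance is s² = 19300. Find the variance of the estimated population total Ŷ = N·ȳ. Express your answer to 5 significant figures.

Var(Ŷ) = N²·Var(ȳ) = N²·(1 − n/N)·s²/n.
f = 4220/48859 = 0.08637099; Var(ȳ) = 0.91362901·19300/4220 = 4.1784455.
Var(Ŷ) = 48859² · 4.1784455 = 9.974793 × 10^9.

9.9748 × 10^9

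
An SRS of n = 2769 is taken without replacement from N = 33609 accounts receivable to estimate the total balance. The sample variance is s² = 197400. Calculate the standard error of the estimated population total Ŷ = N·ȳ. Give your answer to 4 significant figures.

Var(Ŷ) = N²·Var(ȳ) = N²·(1 − n/N)·s²/n.
f = 2769/33609 = 0.08238865; Var(ȳ) = 0.91761135·197400/2769 = 65.415847.
Var(Ŷ) = 33609² · 65.415847 = 7.3891443 × 10^10.
SE(Ŷ) = √(7.3891443 × 10^10) = 271800.

271800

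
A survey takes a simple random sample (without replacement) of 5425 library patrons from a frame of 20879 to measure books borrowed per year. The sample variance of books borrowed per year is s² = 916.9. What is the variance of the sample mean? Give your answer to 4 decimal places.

0.1251

Under SRS without replacement, Var(ȳ) = (1 − f)·s²/n with f = n/N = 5425/20879 = 0.25983045.
Var(ȳ) = (1 − 0.25983045)·916.9/5425 = 0.74016955·0.16901382 = 0.12509889.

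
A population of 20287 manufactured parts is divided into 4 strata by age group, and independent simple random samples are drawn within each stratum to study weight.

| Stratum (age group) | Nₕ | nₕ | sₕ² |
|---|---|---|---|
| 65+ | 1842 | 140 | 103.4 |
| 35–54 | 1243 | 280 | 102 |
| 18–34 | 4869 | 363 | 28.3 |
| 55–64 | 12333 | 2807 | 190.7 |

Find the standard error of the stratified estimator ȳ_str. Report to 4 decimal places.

0.1739

Var(ȳ_str) = Σₕ Wₕ²(1 − fₕ)sₕ²/nₕ with Wₕ = Nₕ/N, N = 20287.
65+: Wₕ = 0.09079706; term = 0.09079706²·(1 − 0.07600434)·103.4/140 = 0.0056260816.
35–54: Wₕ = 0.06127076; term = 0.06127076²·(1 − 0.22526146)·102/280 = 0.0010595072.
18–34: Wₕ = 0.24000592; term = 0.24000592²·(1 − 0.07455330)·28.3/363 = 0.0041559959.
55–64: Wₕ = 0.60792626; term = 0.60792626²·(1 − 0.22760075)·190.7/2807 = 0.01939331.
Sum = 0.030234895.
SE = √(0.030234895) = 0.1739.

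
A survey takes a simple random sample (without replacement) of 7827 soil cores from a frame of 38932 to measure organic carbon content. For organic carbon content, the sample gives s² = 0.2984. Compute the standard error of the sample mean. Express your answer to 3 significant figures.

0.00552

Under SRS without replacement, Var(ȳ) = (1 − f)·s²/n with f = n/N = 7827/38932 = 0.20104284.
Var(ȳ) = (1 − 0.20104284)·0.2984/7827 = 0.79895716·3.8124441 × 10^-5 = 3.0459795 × 10^-5.
SE(ȳ) = √(3.0459795 × 10^-5) = 0.00552.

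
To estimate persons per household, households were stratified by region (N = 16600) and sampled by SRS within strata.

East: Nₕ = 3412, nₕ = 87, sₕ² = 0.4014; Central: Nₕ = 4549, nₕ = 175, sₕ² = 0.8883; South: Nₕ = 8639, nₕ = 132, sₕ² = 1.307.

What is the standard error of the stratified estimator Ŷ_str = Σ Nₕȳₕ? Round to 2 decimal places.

938.63

Var(Ŷ_str) = Σₕ Nₕ²(1 − fₕ)sₕ²/nₕ.
East: 3412²·(1 − 87/3412)·0.4014/87 = 52343.021.
Central: 4549²·(1 − 175/4549)·0.8883/175 = 100998.83.
South: 8639²·(1 − 132/8639)·1.307/132 = 727681.88.
Sum = 881023.73.
SE = √(881023.73) = 938.63.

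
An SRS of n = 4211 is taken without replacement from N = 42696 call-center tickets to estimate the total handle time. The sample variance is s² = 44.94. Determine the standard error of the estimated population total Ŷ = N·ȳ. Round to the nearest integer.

Var(Ŷ) = N²·Var(ȳ) = N²·(1 − n/N)·s²/n.
f = 4211/42696 = 0.09862751; Var(ȳ) = 0.90137249·44.94/4211 = 0.0096194918.
Var(Ŷ) = 42696² · 0.0096194918 = 1.7535837 × 10^7.
SE(Ŷ) = √(1.7535837 × 10^7) = 4188.

4188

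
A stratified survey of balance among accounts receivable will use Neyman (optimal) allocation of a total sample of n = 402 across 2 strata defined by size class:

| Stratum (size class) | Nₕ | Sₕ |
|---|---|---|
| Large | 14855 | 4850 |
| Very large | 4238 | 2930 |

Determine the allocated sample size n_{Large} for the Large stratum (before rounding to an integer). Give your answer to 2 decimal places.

Neyman allocation: nₕ = n·NₕSₕ / Σⱼ NⱼSⱼ.
Σ NⱼSⱼ = 14855·4850 + 4238·2930 = 8.446409 × 10^7.
n_{Large} = 402·14855·4850 / (8.446409 × 10^7) = 342.90.

342.90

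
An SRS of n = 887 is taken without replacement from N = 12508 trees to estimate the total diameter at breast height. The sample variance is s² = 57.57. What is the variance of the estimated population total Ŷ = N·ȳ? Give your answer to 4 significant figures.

Var(Ŷ) = N²·Var(ȳ) = N²·(1 − n/N)·s²/n.
f = 887/12508 = 0.07091461; Var(ȳ) = 0.92908539·57.57/887 = 0.060301517.
Var(Ŷ) = 12508² · 0.060301517 = 9.4341762 × 10^6.

9.434 × 10^6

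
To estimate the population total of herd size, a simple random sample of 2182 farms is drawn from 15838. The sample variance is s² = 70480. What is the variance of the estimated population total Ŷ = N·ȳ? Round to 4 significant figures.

Var(Ŷ) = N²·Var(ȳ) = N²·(1 − n/N)·s²/n.
f = 2182/15838 = 0.13776992; Var(ȳ) = 0.86223008·70480/2182 = 27.850585.
Var(Ŷ) = 15838² · 27.850585 = 6.9861032 × 10^9.

6.986 × 10^9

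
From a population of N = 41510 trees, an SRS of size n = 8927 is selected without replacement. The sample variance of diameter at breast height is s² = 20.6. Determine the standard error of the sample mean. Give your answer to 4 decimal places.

0.0426

Under SRS without replacement, Var(ȳ) = (1 − f)·s²/n with f = n/N = 8927/41510 = 0.21505661.
Var(ȳ) = (1 − 0.21505661)·20.6/8927 = 0.78494339·0.0023076061 = 0.0018113402.
SE(ȳ) = √(0.0018113402) = 0.0426.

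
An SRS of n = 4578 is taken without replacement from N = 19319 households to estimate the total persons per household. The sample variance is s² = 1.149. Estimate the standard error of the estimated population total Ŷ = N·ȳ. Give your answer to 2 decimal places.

Var(Ŷ) = N²·Var(ȳ) = N²·(1 − n/N)·s²/n.
f = 4578/19319 = 0.23696879; Var(ȳ) = 0.76303121·1.149/4578 = 1.9150783 × 10^-4.
Var(Ŷ) = 19319² · (1.9150783 × 10^-4) = 71475.273.
SE(Ŷ) = √(71475.273) = 267.35.

267.35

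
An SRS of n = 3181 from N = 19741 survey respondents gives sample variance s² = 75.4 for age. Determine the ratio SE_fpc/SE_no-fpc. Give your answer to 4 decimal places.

0.9159

f = n/N = 3181/19741 = 0.16113672.
SE_no-fpc = √(s²/n) = 0.15395856; SE_fpc = √((1−f)s²/n) = 0.14100984.
Ratio = √(1−f) = 0.91589480.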